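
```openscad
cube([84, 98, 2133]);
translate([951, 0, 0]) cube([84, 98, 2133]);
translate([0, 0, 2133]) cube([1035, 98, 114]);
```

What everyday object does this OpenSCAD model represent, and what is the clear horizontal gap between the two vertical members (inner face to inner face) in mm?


A door frame. The clear opening width is 867 mm.

Two 2133 mm tall posts with a header on top — a door frame. The left jamb is 84 mm wide at x = 0; the right jamb starts at x = 951. The clear opening is 951 − 84 = 867 mm.


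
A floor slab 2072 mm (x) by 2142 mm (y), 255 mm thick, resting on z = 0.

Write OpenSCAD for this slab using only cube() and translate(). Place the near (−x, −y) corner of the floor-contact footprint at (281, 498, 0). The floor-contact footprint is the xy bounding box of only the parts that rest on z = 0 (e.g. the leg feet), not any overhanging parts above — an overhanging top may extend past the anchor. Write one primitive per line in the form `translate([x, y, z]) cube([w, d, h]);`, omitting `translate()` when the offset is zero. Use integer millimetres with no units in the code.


translate([281, 498, 0]) cube([2072, 2142, 255]);


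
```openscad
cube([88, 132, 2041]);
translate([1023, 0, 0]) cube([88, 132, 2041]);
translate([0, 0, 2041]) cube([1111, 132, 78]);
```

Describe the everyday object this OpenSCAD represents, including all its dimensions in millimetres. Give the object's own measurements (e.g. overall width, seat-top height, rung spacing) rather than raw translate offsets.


A door frame. The clear opening is 935 mm wide and 2041 mm high. Two 88 mm wide jambs, 132 mm deep, stand either side of the opening from the floor to the top of the opening. A 78 mm thick head sits across the top of both jambs, spanning the full outside width of the frame.


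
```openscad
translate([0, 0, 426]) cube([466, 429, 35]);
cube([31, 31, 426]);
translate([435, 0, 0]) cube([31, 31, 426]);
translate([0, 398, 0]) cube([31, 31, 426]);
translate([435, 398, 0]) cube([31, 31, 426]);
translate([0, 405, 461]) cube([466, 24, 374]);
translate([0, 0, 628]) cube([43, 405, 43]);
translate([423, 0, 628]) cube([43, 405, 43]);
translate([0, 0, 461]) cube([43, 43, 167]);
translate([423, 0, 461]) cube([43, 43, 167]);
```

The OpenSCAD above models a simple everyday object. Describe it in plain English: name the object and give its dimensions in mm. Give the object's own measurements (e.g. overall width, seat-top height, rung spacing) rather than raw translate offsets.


A chair. The seat is a 466×429×35 mm slab with its top at z = 461 mm, on four 31×31 mm corner legs (flush with the seat edges, standing on z = 0). A flat backrest 24 mm thick, 374 mm tall, spans the full seat width and rises from the seat top along its +y edge, rear face flush with the rear of the seat. Two armrests of 43×43 mm section run along each side from the seat's front edge to the front of the backrest, top faces 210 mm above the seat top and outer faces flush with the seat's x-edges; a 43×43 mm post under the front of each armrest stands on the seat at the front corner.


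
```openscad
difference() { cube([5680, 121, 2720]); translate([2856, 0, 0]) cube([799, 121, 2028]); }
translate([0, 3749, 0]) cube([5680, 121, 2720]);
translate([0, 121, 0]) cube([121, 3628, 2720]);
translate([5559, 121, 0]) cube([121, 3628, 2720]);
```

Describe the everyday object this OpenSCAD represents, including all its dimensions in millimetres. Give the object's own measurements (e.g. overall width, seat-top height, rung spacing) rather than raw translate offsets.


A single room: four walls, each 2720 mm tall and 121 mm thick, enclosing an outside footprint 5680×3870 mm (x × y), no floor or roof. The front and back walls (−y and +y sides) run the full x-width; the side walls fit between their inner faces. A door opening 799 mm wide and 2028 mm tall is cut through the front wall from the floor up, its −x edge 2856 mm from the wall's −x end.


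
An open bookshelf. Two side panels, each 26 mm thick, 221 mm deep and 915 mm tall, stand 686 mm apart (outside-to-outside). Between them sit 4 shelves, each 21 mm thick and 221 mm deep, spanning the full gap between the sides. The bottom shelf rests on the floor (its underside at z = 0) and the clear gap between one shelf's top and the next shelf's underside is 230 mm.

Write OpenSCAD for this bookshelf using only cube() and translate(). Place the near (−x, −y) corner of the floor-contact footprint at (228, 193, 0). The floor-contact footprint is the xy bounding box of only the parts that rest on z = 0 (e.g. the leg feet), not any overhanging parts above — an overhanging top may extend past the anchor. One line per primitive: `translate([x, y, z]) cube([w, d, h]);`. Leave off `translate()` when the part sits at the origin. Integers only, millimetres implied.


translate([228, 193, 0]) cube([26, 221, 915]);
translate([888, 193, 0]) cube([26, 221, 915]);
translate([254, 193, 0]) cube([634, 221, 21]);
translate([254, 193, 251]) cube([634, 221, 21]);
translate([254, 193, 502]) cube([634, 221, 21]);
translate([254, 193, 753]) cube([634, 221, 21]);


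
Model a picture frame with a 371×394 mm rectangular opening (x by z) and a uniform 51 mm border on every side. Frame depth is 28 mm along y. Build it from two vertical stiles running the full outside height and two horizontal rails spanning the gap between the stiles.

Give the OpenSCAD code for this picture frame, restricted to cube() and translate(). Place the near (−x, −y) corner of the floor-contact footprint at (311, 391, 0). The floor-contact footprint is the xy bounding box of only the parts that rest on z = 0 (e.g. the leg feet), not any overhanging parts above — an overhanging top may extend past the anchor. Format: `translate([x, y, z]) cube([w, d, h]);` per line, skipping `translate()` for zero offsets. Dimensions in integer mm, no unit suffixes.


translate([311, 391, 0]) cube([51, 28, 496]);
translate([733, 391, 0]) cube([51, 28, 496]);
translate([362, 391, 0]) cube([371, 28, 51]);
translate([362, 391, 445]) cube([371, 28, 51]);


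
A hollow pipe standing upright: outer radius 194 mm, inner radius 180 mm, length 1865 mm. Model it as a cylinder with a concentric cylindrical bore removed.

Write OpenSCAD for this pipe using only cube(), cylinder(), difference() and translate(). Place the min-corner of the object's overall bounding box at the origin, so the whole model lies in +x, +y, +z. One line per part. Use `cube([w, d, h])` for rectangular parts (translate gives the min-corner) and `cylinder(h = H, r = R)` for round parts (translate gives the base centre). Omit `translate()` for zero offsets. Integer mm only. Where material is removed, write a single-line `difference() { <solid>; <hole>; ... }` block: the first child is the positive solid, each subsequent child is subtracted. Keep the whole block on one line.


difference() { translate([194, 194, 0]) cylinder(h = 1865, r = 194); translate([194, 194, 0]) cylinder(h = 1865, r = 180); }


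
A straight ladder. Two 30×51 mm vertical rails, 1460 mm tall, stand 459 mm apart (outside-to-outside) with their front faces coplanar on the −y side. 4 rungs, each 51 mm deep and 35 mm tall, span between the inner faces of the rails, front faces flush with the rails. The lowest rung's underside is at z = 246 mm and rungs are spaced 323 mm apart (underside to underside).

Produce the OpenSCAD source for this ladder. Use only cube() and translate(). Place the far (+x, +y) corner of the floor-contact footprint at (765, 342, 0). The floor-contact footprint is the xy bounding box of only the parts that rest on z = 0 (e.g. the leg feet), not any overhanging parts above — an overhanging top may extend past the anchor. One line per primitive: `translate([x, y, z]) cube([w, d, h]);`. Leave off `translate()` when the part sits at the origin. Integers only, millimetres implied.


translate([306, 291, 0]) cube([30, 51, 1460]);
translate([735, 291, 0]) cube([30, 51, 1460]);
translate([336, 291, 246]) cube([399, 51, 35]);
translate([336, 291, 569]) cube([399, 51, 35]);
translate([336, 291, 892]) cube([399, 51, 35]);
translate([336, 291, 1215]) cube([399, 51, 35]);


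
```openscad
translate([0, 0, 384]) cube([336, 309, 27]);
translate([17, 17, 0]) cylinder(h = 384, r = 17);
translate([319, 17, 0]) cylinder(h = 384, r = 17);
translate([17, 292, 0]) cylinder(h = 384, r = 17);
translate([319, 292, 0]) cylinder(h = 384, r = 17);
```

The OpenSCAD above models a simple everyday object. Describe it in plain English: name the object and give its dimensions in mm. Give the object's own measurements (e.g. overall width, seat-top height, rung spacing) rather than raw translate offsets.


A simple wooden stool: a rectangular seat 336 mm (x) by 309 mm (y), 27 mm thick, top face at z = 411 mm, on four round legs, each 34 mm in diameter. The legs rest on z = 0, each leg's axis is inset half a diameter from the nearest pair of seat edges (so the leg's bounding box is flush with the corner).


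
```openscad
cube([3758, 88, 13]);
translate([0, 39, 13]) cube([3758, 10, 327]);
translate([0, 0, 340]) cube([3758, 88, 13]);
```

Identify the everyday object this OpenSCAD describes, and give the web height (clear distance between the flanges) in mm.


An I-beam. The web height is 327 mm.

Two wide flanges with a thin centred web — an I-beam. Overall 353 mm minus two 13 mm flanges gives a web of 353 − 2·13 = 327 mm.


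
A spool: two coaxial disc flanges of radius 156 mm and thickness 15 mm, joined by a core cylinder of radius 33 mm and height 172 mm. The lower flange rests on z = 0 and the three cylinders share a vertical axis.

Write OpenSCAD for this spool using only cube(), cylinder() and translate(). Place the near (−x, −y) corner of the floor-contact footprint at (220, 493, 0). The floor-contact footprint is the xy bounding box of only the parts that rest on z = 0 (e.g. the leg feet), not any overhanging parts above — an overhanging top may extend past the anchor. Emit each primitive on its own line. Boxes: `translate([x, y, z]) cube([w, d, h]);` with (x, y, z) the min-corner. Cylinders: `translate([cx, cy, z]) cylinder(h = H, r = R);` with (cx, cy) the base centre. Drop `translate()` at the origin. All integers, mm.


translate([376, 649, 0]) cylinder(h = 15, r = 156);
translate([376, 649, 15]) cylinder(h = 172, r = 33);
translate([376, 649, 187]) cylinder(h = 15, r = 156);


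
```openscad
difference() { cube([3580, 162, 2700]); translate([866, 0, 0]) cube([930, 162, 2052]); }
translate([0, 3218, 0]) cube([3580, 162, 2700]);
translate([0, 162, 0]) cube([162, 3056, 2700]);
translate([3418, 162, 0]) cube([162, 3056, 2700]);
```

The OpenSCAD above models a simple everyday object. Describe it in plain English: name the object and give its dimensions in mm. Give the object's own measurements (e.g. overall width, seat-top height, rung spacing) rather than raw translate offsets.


A single room: four walls, each 2700 mm tall and 162 mm thick, enclosing an outside footprint 3580×3380 mm (x × y), no floor or roof. The front and back walls (−y and +y sides) run the full x-width; the side walls fit between their inner faces. A door opening 930 mm wide and 2052 mm tall is cut through the front wall from the floor up, its −x edge 866 mm from the wall's −x end.


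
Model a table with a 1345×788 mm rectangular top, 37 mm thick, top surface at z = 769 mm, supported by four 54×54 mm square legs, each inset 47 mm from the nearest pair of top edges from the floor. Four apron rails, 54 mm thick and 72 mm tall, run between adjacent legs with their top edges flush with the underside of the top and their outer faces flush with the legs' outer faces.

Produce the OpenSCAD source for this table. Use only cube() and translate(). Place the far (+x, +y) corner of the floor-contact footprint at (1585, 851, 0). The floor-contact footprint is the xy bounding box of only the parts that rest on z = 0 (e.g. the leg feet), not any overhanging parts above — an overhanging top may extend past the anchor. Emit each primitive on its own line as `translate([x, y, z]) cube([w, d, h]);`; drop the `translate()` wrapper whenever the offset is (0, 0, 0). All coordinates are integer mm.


translate([287, 110, 732]) cube([1345, 788, 37]);
translate([334, 157, 0]) cube([54, 54, 732]);
translate([1531, 157, 0]) cube([54, 54, 732]);
translate([334, 797, 0]) cube([54, 54, 732]);
translate([1531, 797, 0]) cube([54, 54, 732]);
translate([388, 157, 660]) cube([1143, 54, 72]);
translate([388, 797, 660]) cube([1143, 54, 72]);
translate([334, 211, 660]) cube([54, 586, 72]);
translate([1531, 211, 660]) cube([54, 586, 72]);


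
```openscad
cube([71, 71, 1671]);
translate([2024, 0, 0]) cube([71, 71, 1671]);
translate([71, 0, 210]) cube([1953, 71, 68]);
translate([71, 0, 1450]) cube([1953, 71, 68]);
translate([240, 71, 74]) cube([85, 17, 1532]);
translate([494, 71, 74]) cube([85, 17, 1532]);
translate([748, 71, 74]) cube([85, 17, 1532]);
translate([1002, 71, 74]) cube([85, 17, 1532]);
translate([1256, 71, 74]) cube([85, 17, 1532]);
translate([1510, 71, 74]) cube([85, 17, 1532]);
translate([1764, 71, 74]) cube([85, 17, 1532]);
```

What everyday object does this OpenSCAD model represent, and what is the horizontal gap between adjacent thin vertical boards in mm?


A fence section. The picket gap is 169 mm.

Two posts, two rails, 7 pickets — a fence section. Span 1953 mm holds 7 pickets of 85 mm with 8 equal gaps: ⌊(1953 − 7·85) / 8⌋ = 169 mm.


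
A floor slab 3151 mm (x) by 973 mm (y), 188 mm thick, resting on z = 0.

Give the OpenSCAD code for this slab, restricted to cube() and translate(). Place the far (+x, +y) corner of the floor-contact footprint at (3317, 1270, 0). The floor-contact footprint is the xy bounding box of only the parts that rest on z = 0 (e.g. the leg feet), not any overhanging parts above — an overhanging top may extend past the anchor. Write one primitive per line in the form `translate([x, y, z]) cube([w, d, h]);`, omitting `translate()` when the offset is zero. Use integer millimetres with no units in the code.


translate([166, 297, 0]) cube([3151, 973, 188]);


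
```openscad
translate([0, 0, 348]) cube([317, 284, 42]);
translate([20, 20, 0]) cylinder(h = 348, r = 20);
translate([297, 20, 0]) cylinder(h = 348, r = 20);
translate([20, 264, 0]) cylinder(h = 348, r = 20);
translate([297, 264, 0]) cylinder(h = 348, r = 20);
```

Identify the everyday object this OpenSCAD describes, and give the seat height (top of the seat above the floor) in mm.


A stool. The seat height is 390 mm.

A 317×284×42 slab at z = 348 on four corner cylinders — a stool. The seat top is 348 + 42 = 390 mm.


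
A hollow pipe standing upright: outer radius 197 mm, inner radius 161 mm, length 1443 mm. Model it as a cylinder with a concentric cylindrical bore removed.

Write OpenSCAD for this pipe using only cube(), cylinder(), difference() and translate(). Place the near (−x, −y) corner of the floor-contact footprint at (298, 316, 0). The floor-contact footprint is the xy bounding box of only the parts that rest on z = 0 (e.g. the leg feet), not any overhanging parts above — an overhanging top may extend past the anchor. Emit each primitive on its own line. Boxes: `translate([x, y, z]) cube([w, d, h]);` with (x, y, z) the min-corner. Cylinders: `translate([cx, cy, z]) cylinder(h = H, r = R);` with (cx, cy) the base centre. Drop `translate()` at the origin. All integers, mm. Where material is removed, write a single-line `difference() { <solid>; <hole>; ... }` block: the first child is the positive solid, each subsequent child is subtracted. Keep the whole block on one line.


difference() { translate([495, 513, 0]) cylinder(h = 1443, r = 197); translate([495, 513, 0]) cylinder(h = 1443, r = 161); }


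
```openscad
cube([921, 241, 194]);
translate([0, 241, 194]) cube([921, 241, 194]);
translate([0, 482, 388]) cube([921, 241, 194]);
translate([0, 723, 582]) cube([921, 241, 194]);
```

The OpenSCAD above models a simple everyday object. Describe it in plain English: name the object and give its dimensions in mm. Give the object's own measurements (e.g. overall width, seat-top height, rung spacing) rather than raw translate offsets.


A straight staircase of 4 solid steps. Each step is 921 mm wide (x), 241 mm deep (y, the going) and 194 mm tall (the rise). The first step rests on the floor; each subsequent step sits one going further in +y and one rise higher in +z, directly behind and above the previous step with no overlap.


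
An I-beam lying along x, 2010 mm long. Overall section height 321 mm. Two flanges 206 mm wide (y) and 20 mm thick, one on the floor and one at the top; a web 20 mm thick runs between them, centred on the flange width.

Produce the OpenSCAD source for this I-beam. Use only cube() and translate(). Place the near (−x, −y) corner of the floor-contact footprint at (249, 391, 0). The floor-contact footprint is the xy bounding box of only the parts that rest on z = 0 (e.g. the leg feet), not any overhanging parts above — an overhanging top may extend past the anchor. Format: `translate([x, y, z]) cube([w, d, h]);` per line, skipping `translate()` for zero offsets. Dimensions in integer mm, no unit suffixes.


translate([249, 391, 0]) cube([2010, 206, 20]);
translate([249, 484, 20]) cube([2010, 20, 281]);
translate([249, 391, 301]) cube([2010, 206, 20]);


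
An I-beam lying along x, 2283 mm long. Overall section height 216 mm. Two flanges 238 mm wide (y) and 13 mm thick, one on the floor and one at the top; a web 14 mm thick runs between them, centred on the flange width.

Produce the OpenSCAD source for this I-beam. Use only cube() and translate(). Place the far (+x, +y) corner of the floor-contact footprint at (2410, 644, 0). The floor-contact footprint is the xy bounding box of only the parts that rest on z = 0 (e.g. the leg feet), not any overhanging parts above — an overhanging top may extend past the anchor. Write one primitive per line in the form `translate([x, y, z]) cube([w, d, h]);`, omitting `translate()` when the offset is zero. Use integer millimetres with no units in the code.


translate([127, 406, 0]) cube([2283, 238, 13]);
translate([127, 518, 13]) cube([2283, 14, 190]);
translate([127, 406, 203]) cube([2283, 238, 13]);


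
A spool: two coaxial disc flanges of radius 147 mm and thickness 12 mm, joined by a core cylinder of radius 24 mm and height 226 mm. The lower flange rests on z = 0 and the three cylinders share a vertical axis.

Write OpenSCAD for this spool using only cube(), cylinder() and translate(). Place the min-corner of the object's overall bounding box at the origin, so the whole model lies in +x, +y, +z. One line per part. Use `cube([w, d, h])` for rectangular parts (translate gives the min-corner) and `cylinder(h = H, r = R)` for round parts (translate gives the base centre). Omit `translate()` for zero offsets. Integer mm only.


translate([147, 147, 0]) cylinder(h = 12, r = 147);
translate([147, 147, 12]) cylinder(h = 226, r = 24);
translate([147, 147, 238]) cylinder(h = 12, r = 147);


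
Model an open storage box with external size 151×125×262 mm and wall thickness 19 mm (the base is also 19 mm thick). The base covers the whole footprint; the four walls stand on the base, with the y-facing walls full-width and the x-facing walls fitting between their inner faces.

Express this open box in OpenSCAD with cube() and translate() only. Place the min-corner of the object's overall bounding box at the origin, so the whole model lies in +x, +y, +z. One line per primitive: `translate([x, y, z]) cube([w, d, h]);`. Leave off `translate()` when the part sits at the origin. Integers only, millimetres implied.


cube([151, 125, 19]);
translate([0, 0, 19]) cube([151, 19, 243]);
translate([0, 106, 19]) cube([151, 19, 243]);
translate([0, 19, 19]) cube([19, 87, 243]);
translate([132, 19, 19]) cube([19, 87, 243]);


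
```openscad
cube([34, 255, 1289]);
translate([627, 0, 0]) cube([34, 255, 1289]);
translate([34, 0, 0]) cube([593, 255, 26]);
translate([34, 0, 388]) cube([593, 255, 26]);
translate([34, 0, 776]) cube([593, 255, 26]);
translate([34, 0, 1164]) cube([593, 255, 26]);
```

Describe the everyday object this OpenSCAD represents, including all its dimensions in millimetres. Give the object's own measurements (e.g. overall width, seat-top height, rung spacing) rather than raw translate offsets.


An open bookshelf. Two side panels, each 34 mm thick, 255 mm deep and 1289 mm tall, stand 661 mm apart (outside-to-outside). Between them sit 4 shelves, each 26 mm thick and 255 mm deep, spanning the full gap between the sides. The bottom shelf rests on the floor (its underside at z = 0) and the clear gap between one shelf's top and the next shelf's underside is 362 mm.


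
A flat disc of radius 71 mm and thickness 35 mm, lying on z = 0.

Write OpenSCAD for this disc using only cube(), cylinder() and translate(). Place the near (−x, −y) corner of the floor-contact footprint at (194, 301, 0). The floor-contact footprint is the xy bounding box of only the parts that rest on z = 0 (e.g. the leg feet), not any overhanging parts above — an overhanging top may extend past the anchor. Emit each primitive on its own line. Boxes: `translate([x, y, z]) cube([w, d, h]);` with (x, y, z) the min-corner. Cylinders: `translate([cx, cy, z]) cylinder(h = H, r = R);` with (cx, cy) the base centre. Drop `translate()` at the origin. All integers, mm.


translate([265, 372, 0]) cylinder(h = 35, r = 71);


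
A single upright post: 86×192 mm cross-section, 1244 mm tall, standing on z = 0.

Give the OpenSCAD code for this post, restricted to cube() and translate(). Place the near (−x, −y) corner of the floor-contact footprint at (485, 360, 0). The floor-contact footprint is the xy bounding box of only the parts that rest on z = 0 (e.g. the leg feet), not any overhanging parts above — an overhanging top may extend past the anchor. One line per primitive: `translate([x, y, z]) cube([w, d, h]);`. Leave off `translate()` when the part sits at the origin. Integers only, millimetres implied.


translate([485, 360, 0]) cube([86, 192, 1244]);


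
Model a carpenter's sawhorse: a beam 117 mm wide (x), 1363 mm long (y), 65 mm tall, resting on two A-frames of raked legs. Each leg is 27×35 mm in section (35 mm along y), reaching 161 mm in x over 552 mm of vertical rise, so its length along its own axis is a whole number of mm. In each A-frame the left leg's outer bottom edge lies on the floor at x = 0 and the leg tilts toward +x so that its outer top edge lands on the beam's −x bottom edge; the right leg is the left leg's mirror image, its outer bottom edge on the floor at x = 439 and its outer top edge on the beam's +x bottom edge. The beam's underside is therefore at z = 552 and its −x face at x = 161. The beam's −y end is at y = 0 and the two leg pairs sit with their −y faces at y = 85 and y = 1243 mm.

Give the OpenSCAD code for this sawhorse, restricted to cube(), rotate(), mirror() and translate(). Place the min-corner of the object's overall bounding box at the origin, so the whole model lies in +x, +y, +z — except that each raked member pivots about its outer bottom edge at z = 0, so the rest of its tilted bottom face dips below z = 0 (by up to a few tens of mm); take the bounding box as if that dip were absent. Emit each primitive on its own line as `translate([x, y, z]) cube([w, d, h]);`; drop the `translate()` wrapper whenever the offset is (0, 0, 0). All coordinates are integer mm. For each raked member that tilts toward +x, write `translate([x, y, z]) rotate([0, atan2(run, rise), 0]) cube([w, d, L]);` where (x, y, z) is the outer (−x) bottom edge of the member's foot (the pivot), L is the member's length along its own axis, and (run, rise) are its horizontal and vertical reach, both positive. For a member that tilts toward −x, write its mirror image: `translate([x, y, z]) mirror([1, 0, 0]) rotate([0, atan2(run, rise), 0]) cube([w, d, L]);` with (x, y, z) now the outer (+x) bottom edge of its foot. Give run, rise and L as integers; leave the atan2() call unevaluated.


translate([161, 0, 552]) cube([117, 1363, 65]);
translate([0, 85, 0]) rotate([0, atan2(161, 552), 0]) cube([27, 35, 575]);
translate([439, 85, 0]) mirror([1, 0, 0]) rotate([0, atan2(161, 552), 0]) cube([27, 35, 575]);
translate([0, 1243, 0]) rotate([0, atan2(161, 552), 0]) cube([27, 35, 575]);
translate([439, 1243, 0]) mirror([1, 0, 0]) rotate([0, atan2(161, 552), 0]) cube([27, 35, 575]);


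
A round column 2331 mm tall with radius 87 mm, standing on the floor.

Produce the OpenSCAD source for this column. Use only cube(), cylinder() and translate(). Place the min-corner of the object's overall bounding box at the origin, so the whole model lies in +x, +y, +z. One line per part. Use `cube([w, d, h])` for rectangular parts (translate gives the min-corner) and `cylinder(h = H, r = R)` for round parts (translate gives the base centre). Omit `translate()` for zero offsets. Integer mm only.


translate([87, 87, 0]) cylinder(h = 2331, r = 87);


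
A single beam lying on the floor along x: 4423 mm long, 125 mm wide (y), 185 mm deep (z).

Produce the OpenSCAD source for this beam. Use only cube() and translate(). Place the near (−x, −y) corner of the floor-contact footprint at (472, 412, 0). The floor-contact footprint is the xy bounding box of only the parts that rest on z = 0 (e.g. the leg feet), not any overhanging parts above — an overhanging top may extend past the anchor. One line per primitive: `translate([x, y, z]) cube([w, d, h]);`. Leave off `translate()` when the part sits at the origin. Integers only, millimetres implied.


translate([472, 412, 0]) cube([4423, 125, 185]);


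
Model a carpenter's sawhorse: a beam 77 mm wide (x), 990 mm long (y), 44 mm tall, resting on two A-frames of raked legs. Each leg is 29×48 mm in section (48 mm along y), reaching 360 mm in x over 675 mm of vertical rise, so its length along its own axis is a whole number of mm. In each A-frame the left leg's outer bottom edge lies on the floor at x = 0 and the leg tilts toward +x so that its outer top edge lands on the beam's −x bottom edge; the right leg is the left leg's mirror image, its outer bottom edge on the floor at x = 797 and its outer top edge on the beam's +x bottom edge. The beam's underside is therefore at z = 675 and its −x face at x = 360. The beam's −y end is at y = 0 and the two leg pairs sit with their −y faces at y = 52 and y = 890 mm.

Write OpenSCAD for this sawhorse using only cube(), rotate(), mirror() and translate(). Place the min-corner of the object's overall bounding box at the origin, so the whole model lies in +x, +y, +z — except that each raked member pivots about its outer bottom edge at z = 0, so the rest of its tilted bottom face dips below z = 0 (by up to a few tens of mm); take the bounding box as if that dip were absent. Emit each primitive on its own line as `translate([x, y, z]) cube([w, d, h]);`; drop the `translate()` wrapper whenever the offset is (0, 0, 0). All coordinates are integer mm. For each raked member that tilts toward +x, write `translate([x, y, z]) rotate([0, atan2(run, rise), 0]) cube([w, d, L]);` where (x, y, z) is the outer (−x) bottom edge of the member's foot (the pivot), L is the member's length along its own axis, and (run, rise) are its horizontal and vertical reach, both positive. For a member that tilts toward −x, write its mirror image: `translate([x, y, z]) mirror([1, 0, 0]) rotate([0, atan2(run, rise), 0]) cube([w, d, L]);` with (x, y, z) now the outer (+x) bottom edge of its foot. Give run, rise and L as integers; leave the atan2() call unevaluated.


// leg length = √(360² + 675²) = 765
// right-leg outer foot x = 2·360 + 77 = 797
// beam min-corner = (360, 0, 675)
translate([360, 0, 675]) cube([77, 990, 44]);
translate([0, 52, 0]) rotate([0, atan2(360, 675), 0]) cube([29, 48, 765]);
translate([797, 52, 0]) mirror([1, 0, 0]) rotate([0, atan2(360, 675), 0]) cube([29, 48, 765]);
translate([0, 890, 0]) rotate([0, atan2(360, 675), 0]) cube([29, 48, 765]);
translate([797, 890, 0]) mirror([1, 0, 0]) rotate([0, atan2(360, 675), 0]) cube([29, 48, 765]);


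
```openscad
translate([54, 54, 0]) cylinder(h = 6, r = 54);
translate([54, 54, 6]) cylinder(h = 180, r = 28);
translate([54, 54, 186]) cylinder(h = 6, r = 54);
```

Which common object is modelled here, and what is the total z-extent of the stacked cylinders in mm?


A spool. The overall height is 192 mm.

Three coaxial cylinders, large–small–large — a spool. Two 6 mm flanges and a 180 mm core give 6 + 180 + 6 = 192 mm.


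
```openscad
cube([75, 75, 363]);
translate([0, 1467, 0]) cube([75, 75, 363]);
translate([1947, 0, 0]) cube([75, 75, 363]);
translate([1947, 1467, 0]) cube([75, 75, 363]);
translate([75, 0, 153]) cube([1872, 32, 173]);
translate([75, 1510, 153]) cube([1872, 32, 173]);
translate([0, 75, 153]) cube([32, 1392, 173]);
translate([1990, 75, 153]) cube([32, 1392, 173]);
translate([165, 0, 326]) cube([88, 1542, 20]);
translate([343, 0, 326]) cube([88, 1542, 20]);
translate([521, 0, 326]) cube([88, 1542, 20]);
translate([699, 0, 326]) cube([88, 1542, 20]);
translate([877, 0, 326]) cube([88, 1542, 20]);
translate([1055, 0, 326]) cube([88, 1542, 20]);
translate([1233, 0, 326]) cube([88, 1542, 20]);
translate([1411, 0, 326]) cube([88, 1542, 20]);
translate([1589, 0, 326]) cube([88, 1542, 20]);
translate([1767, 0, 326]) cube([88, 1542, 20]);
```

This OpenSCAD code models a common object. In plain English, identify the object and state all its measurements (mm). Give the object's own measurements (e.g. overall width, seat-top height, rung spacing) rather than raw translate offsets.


A bed frame 2022 mm long (x) by 1542 mm wide (y). Four 75×75 mm corner posts, 363 mm tall, at the corners of the footprint. Four rails of 32 mm thickness and 173 mm height run between adjacent posts with their undersides at z = 153 mm, their outer faces flush with the outside of the frame (the two x-running rails run between the posts' inner faces; the two y-running rails run between the posts' inner faces). 10 slats, each 88 mm wide (x) and 20 mm thick, lie across the top of the two x-running rails, running the full 1542 mm width of the frame in y; along x they sit between the end posts with a 90 mm gap after the −x posts and between neighbouring slats, leaving 92 mm before the +x posts.


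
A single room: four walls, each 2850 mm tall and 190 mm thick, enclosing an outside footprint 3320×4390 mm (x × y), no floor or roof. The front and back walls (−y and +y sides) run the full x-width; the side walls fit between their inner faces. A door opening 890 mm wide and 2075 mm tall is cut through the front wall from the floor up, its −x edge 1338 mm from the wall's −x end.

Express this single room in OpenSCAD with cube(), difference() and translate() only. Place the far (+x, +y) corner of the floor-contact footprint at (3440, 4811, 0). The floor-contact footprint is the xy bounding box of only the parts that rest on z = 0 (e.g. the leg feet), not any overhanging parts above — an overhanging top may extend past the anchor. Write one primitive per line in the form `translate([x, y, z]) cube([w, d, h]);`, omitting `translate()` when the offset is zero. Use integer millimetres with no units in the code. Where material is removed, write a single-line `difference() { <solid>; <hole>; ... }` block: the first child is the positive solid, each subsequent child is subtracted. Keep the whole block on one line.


difference() { translate([120, 421, 0]) cube([3320, 190, 2850]); translate([1458, 421, 0]) cube([890, 190, 2075]); }
translate([120, 4621, 0]) cube([3320, 190, 2850]);
translate([120, 611, 0]) cube([190, 4010, 2850]);
translate([3250, 611, 0]) cube([190, 4010, 2850]);


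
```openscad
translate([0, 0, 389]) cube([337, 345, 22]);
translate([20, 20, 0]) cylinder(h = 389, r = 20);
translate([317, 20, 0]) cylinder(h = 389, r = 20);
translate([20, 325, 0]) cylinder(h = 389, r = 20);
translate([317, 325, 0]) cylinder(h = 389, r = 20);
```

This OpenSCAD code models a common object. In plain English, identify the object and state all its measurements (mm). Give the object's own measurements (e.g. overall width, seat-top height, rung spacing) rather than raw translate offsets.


A simple wooden stool: a rectangular seat 337 mm (x) by 345 mm (y), 22 mm thick, top face at z = 411 mm, on four round legs, each 40 mm in diameter. The legs rest on z = 0, each leg's axis is inset half a diameter from the nearest pair of seat edges (so the leg's bounding box is flush with the corner).


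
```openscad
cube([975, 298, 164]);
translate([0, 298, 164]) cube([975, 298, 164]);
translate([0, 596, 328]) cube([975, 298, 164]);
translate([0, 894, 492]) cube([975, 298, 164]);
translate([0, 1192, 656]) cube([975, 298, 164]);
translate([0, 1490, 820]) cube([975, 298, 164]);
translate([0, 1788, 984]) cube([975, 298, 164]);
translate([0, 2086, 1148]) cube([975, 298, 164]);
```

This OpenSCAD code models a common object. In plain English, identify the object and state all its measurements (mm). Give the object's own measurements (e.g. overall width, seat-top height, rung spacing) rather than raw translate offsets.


A straight staircase of 8 solid steps. Each step is 975 mm wide (x), 298 mm deep (y, the going) and 164 mm tall (the rise). The first step rests on the floor; each subsequent step sits one going further in +y and one rise higher in +z, directly behind and above the previous step with no overlap.


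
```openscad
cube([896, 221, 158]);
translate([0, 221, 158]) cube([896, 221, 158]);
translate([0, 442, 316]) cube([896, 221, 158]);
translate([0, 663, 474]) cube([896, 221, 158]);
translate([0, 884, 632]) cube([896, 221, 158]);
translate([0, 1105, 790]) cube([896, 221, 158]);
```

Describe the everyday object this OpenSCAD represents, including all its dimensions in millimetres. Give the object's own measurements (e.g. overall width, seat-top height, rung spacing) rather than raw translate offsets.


A straight staircase of 6 solid steps. Each step is 896 mm wide (x), 221 mm deep (y, the going) and 158 mm tall (the rise). The first step rests on the floor; each subsequent step sits one going further in +y and one rise higher in +z, directly behind and above the previous step with no overlap.


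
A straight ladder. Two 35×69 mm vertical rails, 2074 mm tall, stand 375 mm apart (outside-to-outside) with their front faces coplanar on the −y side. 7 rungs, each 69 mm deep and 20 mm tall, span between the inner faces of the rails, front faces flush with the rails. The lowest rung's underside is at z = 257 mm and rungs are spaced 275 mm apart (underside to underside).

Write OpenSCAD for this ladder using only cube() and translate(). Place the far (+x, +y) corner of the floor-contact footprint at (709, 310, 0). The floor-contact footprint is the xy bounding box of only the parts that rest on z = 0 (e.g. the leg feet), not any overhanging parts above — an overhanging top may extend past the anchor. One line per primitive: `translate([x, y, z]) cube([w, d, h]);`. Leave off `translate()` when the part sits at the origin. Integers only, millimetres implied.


translate([334, 241, 0]) cube([35, 69, 2074]);
translate([674, 241, 0]) cube([35, 69, 2074]);
translate([369, 241, 257]) cube([305, 69, 20]);
translate([369, 241, 532]) cube([305, 69, 20]);
translate([369, 241, 807]) cube([305, 69, 20]);
translate([369, 241, 1082]) cube([305, 69, 20]);
translate([369, 241, 1357]) cube([305, 69, 20]);
translate([369, 241, 1632]) cube([305, 69, 20]);
translate([369, 241, 1907]) cube([305, 69, 20]);


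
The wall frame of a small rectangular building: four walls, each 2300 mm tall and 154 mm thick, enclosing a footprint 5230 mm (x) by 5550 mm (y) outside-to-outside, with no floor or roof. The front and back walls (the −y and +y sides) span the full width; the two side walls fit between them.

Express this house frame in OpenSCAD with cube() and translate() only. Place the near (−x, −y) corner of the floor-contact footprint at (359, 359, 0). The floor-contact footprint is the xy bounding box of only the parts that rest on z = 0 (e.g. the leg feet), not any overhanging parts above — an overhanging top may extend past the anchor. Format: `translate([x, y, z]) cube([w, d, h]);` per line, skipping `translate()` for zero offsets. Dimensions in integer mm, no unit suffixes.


translate([359, 359, 0]) cube([5230, 154, 2300]);
translate([359, 5755, 0]) cube([5230, 154, 2300]);
translate([359, 513, 0]) cube([154, 5242, 2300]);
translate([5435, 513, 0]) cube([154, 5242, 2300]);


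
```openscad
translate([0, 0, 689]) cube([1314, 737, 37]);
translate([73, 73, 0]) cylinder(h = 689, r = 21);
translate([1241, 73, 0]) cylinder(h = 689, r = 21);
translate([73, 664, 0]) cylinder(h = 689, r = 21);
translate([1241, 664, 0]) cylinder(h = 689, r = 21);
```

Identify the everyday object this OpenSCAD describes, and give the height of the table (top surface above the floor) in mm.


A table. The table height is 726 mm.

A 1314×737×37 slab sits at z = 689 on four Ø42 mm round legs — a table. The top surface is at 689 + 37 = 726 mm.


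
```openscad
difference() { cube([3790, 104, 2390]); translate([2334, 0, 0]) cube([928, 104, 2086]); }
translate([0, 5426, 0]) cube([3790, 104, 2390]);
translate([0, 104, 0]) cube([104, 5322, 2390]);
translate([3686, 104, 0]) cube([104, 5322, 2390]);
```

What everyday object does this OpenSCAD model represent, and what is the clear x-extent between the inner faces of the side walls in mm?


A single room. The interior width is 3582 mm.

Four walls enclosing a rectangle with a door in the front wall — a room. Outside width 3790 minus two 104 mm walls gives 3582 mm.


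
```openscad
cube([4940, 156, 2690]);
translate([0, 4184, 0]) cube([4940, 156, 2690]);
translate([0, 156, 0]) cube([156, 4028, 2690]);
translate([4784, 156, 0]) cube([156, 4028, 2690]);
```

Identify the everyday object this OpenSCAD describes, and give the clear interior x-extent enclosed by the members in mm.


A house (or room) frame. The interior width is 4628 mm.

Four 2690 mm walls enclosing a rectangle with no floor or roof — a room or house frame. Outside width is 4940 mm and wall thickness is 156 mm, so the interior width is 4940 − 2 × 156 = 4628 mm.


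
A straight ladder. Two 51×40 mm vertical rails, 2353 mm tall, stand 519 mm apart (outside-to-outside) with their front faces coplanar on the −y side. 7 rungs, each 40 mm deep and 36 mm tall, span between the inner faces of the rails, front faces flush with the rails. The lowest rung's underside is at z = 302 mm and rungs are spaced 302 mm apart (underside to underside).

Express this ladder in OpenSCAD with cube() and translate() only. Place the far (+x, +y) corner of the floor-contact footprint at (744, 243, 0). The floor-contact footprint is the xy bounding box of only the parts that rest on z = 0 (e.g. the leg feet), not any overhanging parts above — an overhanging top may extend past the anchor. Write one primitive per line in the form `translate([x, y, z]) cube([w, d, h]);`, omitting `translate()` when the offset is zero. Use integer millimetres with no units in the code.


// rung span = 519 - 2*51 = 417
// rung[k] z = 302 + k*302
translate([225, 203, 0]) cube([51, 40, 2353]);
translate([693, 203, 0]) cube([51, 40, 2353]);
translate([276, 203, 302]) cube([417, 40, 36]);
translate([276, 203, 604]) cube([417, 40, 36]);
translate([276, 203, 906]) cube([417, 40, 36]);
translate([276, 203, 1208]) cube([417, 40, 36]);
translate([276, 203, 1510]) cube([417, 40, 36]);
translate([276, 203, 1812]) cube([417, 40, 36]);
translate([276, 203, 2114]) cube([417, 40, 36]);


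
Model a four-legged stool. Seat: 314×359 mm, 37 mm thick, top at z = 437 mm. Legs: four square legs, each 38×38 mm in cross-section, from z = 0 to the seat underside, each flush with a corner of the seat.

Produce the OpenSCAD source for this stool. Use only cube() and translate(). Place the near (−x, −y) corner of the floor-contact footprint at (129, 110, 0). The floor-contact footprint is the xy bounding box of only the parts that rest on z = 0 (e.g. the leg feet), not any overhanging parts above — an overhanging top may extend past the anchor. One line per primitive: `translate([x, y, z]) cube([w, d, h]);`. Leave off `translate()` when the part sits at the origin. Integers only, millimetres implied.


// leg_h = 437 - 37 = 400
translate([129, 110, 400]) cube([314, 359, 37]);
translate([129, 110, 0]) cube([38, 38, 400]);
translate([405, 110, 0]) cube([38, 38, 400]);
translate([129, 431, 0]) cube([38, 38, 400]);
translate([405, 431, 0]) cube([38, 38, 400]);
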